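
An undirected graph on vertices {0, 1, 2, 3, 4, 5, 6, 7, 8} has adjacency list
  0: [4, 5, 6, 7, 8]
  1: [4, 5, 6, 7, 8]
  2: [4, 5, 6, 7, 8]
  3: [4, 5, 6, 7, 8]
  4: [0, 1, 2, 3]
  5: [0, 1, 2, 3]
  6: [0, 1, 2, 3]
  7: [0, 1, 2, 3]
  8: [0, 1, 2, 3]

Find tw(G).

4

A width-4 tree decomposition is:
Bags: B1 = {0, 1, 2, 3, 7}  B2 = {0, 1, 2, 3, 6}  B3 = {0, 1, 2, 3, 4}  B4 = {0, 1, 2, 3, 5}  B5 = {0, 1, 2, 3, 8}
Tree: B1–B2, B2–B3, B3–B4, B4–B5
Each bag holds 5 vertices, so the decomposition has width 4, which upper-bounds the treewidth. For the lower bound: the 5 vertex sets {0,7}, {3,6}, {1,4}, {2}, {5} are disjoint, each induces a connected subgraph, and every pair is joined by at least one edge of G. Contracting each set to a single vertex therefore yields K_{5} as a minor, and since treewidth is minor-monotone, tw(G) ≥ tw(K_{5}) = 4. Combining the bounds, tw(G) = 4.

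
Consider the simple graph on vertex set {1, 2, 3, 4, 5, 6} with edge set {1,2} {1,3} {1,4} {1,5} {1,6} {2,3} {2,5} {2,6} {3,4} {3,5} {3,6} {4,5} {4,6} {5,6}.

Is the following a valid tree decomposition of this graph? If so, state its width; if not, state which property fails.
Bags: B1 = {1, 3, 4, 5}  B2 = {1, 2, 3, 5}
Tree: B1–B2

No — vertex 6 appears in no bag.

A tree decomposition must satisfy three properties: every vertex lies in some bag; for every edge, both endpoints lie together in some bag; and for every vertex, the bags containing it form a connected subtree. Here vertex 6 appears in no bag, so the decomposition is invalid.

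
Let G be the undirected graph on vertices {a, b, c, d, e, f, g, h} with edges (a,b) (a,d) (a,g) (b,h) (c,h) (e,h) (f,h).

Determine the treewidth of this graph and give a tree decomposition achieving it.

The largest bag has 2 vertices, giving width 1; this decomposition certifies tw(G) ≤ 1. G has an edge, so its treewidth is at least 1. Combining the bounds, tw(G) = 1.

Treewidth 1.
One such decomposition:
Bags: B1 = {b, h}  B2 = {a, b}  B3 = {a, g}  B4 = {a, d}  B5 = {e, h}  B6 = {f, h}  B7 = {c, h}
Tree: B1–B2, B2–B3, B2–B4, B1–B5, B1–B6, B5–B7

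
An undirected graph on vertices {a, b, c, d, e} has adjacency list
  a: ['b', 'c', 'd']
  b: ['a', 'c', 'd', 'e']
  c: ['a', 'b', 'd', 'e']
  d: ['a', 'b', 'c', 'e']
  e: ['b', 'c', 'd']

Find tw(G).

A width-3 tree decomposition is:
Bags: B1 = {b, c, d, e}  B2 = {a, b, c, d}
Tree: B1–B2
Each bag holds 4 vertices, so the decomposition has width 3, which upper-bounds the treewidth. Conversely, {b, c, d, e} is a clique of size 4, and the vertices of any clique must share a bag in every tree decomposition; so some bag has ≥ 4 vertices and tw(G) ≥ 3. The upper and lower bounds meet at 3, so that is the treewidth.

3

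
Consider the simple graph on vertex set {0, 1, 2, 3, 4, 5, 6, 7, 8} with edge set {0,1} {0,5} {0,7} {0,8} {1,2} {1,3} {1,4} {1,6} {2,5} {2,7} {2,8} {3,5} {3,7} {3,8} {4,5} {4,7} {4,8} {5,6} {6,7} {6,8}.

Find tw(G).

A width-4 tree decomposition is:
Bags: B1 = {1, 3, 5, 7, 8}  B2 = {0, 1, 5, 7, 8}  B3 = {1, 4, 5, 7, 8}  B4 = {1, 5, 6, 7, 8}  B5 = {1, 2, 5, 7, 8}
Tree: B1–B2, B2–B3, B3–B4, B4–B5
The largest bag has 5 vertices, giving width 4; this decomposition certifies tw(G) ≤ 4. For the lower bound: the 5 vertex sets {1,3}, {0,5}, {4,7}, {8}, {6} are disjoint, each induces a connected subgraph, and every pair is joined by at least one edge of G. Contracting each set to a single vertex therefore yields K_{5} as a minor, and since treewidth is minor-monotone, tw(G) ≥ tw(K_{5}) = 4. Hence tw(G) = 4 exactly.

4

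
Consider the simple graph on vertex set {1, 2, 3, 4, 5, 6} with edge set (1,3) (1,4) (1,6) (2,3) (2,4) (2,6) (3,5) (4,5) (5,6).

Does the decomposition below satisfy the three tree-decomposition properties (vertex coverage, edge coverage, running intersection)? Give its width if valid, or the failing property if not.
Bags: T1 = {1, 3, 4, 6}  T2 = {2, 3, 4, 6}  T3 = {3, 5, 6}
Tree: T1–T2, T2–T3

No — edge (4,5) lies in no bag.

A tree decomposition must satisfy three properties: every vertex lies in some bag; for every edge, both endpoints lie together in some bag; and for every vertex, the bags containing it form a connected subtree. Here edge (4,5) lies in no bag, so the decomposition is invalid.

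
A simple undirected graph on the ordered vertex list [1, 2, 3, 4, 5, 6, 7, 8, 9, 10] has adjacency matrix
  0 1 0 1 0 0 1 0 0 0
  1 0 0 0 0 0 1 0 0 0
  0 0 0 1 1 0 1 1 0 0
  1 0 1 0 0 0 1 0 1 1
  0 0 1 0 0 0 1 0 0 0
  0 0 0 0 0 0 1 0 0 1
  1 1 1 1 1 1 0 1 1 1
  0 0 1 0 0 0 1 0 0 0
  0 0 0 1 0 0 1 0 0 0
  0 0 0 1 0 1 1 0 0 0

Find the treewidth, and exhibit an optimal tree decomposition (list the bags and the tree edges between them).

The largest bag has 3 vertices, giving width 2; this decomposition certifies tw(G) ≤ 2. For the lower bound, the 3 vertices {1, 2, 7} are pairwise adjacent, and any tree decomposition puts a clique entirely inside one bag — forcing width ≥ 2. The upper and lower bounds meet at 2, so that is the treewidth.

Treewidth 2.
One such decomposition:
Bags: B1 = {3, 7, 8}  B2 = {3, 4, 7}  B3 = {1, 4, 7}  B4 = {1, 2, 7}  B5 = {4, 7, 10}  B6 = {4, 7, 9}  B7 = {3, 5, 7}  B8 = {6, 7, 10}
Tree: B1–B2, B2–B3, B3–B4, B3–B5, B5–B6, B1–B7, B5–B8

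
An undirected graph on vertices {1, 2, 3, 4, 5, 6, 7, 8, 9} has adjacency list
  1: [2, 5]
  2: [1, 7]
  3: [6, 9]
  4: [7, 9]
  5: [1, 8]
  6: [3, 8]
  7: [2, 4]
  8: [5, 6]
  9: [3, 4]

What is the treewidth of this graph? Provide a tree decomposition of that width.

Treewidth 2.
Bags: B1 = {3, 6, 9}  B2 = {4, 6, 9}  B3 = {4, 6, 7}  B4 = {2, 6, 7}  B5 = {1, 2, 6}  B6 = {1, 5, 6}  B7 = {5, 6, 8}
Tree: B1–B2, B2–B3, B3–B4, B4–B5, B5–B6, B6–B7

The largest bag has 3 vertices, giving width 2; this decomposition certifies tw(G) ≤ 2. The edges 6–3–9–4–7–2–1–5–8–6 form a cycle, so G is not a tree and its treewidth is at least 2. Therefore the treewidth is 2.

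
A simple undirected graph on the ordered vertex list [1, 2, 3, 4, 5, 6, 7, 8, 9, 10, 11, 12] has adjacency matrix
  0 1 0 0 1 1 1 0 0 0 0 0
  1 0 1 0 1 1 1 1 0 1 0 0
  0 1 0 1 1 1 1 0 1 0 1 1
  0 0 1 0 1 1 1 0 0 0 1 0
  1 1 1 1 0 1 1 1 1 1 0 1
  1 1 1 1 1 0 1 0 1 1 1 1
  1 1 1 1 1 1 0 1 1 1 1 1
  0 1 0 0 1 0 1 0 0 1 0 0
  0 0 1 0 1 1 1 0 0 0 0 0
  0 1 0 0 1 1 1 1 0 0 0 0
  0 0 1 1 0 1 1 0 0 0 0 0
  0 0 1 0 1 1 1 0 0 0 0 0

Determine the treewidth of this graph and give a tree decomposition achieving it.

Every bag has size at most 5, so the width is 5 − 1 = 4 and tw(G) ≤ 4. For the lower bound, the 5 vertices {3, 4, 6, 7, 11} are pairwise adjacent, and any tree decomposition puts a clique entirely inside one bag — forcing width ≥ 4. The upper and lower bounds meet at 4, so that is the treewidth.

Treewidth 4.
One such decomposition:
Bags: B1 = {3, 5, 6, 7, 9}  B2 = {2, 3, 5, 6, 7}  B3 = {3, 4, 5, 6, 7}  B4 = {2, 5, 6, 7, 10}  B5 = {3, 4, 6, 7, 11}  B6 = {1, 2, 5, 6, 7}  B7 = {3, 5, 6, 7, 12}  B8 = {2, 5, 7, 8, 10}
Tree: B1–B2, B1–B3, B2–B4, B3–B5, B2–B6, B3–B7, B4–B8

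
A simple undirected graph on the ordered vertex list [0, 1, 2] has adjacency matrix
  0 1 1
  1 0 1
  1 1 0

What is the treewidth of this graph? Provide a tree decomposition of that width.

Treewidth 2.
One optimal decomposition is:
Bags: B1 = {0, 1, 2}
Tree: (single bag)

With just one bag of size 3, the width is 3 − 1 = 2, so tw(G) ≤ 2. On the other hand G contains the 3-clique {0, 1, 2}. A clique must lie in a single bag of any decomposition, so no decomposition can have width below 2. Combining the bounds, tw(G) = 2.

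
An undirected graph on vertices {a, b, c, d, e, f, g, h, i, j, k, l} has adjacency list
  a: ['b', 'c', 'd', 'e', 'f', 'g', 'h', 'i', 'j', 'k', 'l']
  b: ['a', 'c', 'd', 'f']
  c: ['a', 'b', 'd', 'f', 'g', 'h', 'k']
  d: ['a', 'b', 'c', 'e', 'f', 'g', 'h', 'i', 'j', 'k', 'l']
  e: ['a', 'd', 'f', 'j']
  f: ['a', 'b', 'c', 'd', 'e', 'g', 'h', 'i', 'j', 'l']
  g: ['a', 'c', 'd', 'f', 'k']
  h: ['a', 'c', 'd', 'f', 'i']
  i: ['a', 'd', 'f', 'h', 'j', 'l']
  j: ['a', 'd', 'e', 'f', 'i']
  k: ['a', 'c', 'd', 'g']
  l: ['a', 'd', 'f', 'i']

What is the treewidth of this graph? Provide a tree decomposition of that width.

Treewidth 4.
Bags: B1 = {a, c, d, f, h}  B2 = {a, d, f, h, i}  B3 = {a, c, d, f, g}  B4 = {a, d, f, i, l}  B5 = {a, c, d, g, k}  B6 = {a, d, f, i, j}  B7 = {a, b, c, d, f}  B8 = {a, d, e, f, j}
Tree: B1–B2, B1–B3, B2–B4, B3–B5, B2–B6, B1–B7, B6–B8

Each bag holds 5 vertices, so the decomposition has width 4, which upper-bounds the treewidth. Conversely, {a, c, d, f, g} is a clique of size 5, and the vertices of any clique must share a bag in every tree decomposition; so some bag has ≥ 5 vertices and tw(G) ≥ 4. Combining the bounds, tw(G) = 4.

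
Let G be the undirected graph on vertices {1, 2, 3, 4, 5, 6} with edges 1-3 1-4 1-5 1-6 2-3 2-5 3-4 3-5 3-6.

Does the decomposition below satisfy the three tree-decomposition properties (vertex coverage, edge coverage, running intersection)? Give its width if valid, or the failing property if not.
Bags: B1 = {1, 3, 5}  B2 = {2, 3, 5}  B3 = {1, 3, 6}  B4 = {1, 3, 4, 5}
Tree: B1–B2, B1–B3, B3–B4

No — bags containing vertex 5 are not connected in the tree.

A tree decomposition must satisfy three properties: every vertex lies in some bag; for every edge, both endpoints lie together in some bag; and for every vertex, the bags containing it form a connected subtree. Here bags containing vertex 5 are not connected in the tree, so the decomposition is invalid.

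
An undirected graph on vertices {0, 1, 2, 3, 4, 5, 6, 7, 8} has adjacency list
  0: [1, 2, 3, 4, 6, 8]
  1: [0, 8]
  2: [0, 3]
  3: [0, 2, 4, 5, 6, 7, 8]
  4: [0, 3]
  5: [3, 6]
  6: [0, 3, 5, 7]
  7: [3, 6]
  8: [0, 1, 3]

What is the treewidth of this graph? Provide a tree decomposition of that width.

Every bag has size at most 3, so the width is 3 − 1 = 2 and tw(G) ≤ 2. On the other hand G contains the 3-clique {0, 1, 8}. A clique must lie in a single bag of any decomposition, so no decomposition can have width below 2. The upper and lower bounds meet at 2, so that is the treewidth.

Treewidth 2.
One optimal decomposition is:
Bags: B1 = {0, 2, 3}  B2 = {0, 3, 6}  B3 = {3, 5, 6}  B4 = {0, 3, 4}  B5 = {0, 3, 8}  B6 = {0, 1, 8}  B7 = {3, 6, 7}
Tree: B1–B2, B2–B3, B1–B4, B4–B5, B5–B6, B2–B7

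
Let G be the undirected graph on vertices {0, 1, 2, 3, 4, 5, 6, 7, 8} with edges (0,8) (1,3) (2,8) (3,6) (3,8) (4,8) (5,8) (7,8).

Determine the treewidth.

A width-1 tree decomposition is:
Bags: B1 = {3, 8}  B2 = {1, 3}  B3 = {7, 8}  B4 = {5, 8}  B5 = {2, 8}  B6 = {0, 8}  B7 = {4, 8}  B8 = {3, 6}
Tree: B1–B2, B1–B3, B1–B4, B1–B5, B1–B6, B6–B7, B1–B8
Each bag holds 2 vertices, so the decomposition has width 1, which upper-bounds the treewidth. Any graph with an edge has treewidth ≥ 1, and G has the edge 3–8. Combining the bounds, tw(G) = 1.

1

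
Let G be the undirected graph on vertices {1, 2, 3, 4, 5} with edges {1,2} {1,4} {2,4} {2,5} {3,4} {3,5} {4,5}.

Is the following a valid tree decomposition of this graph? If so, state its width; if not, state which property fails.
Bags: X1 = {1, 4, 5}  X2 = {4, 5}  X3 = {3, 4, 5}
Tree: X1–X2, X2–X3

No — vertex 2 appears in no bag.

A tree decomposition must satisfy three properties: every vertex lies in some bag; for every edge, both endpoints lie together in some bag; and for every vertex, the bags containing it form a connected subtree. Here vertex 2 appears in no bag, so the decomposition is invalid.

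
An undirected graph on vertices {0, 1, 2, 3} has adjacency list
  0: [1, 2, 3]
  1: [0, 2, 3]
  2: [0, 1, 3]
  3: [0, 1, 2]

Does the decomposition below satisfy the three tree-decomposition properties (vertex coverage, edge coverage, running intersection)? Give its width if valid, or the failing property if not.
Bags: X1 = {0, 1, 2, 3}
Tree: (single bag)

Yes; width 3.

Every vertex of G appears in some bag (union = {0, 1, 2, 3}); every edge is covered by a bag; and for each vertex v the set of bags containing v is connected in the bag tree. The decomposition is therefore valid. The largest bag has 4 vertices, so the width is 3.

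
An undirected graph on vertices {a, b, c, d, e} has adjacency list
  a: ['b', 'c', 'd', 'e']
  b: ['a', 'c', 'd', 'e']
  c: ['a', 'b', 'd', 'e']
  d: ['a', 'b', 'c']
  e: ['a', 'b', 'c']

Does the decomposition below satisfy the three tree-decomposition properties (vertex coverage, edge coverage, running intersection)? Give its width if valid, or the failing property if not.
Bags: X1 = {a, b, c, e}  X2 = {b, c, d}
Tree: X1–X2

No — edge (a,d) lies in no bag.

A tree decomposition must satisfy three properties: every vertex lies in some bag; for every edge, both endpoints lie together in some bag; and for every vertex, the bags containing it form a connected subtree. Here edge (a,d) lies in no bag, so the decomposition is invalid.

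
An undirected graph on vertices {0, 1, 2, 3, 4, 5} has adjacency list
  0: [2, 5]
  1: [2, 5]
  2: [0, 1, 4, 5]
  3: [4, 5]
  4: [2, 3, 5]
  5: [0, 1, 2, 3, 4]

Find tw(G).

2

A width-2 tree decomposition is:
Bags: B1 = {2, 4, 5}  B2 = {3, 4, 5}  B3 = {0, 2, 5}  B4 = {1, 2, 5}
Tree: B1–B2, B1–B3, B1–B4
The largest bag has 3 vertices, giving width 2; this decomposition certifies tw(G) ≤ 2. Conversely, {0, 2, 5} is a clique of size 3, and the vertices of any clique must share a bag in every tree decomposition; so some bag has ≥ 3 vertices and tw(G) ≥ 2. Therefore the treewidth is 2.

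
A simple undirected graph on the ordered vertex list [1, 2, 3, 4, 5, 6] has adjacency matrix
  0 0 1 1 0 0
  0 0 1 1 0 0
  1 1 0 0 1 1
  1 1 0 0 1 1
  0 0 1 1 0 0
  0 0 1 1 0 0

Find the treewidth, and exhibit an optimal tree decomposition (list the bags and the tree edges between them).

Treewidth 2.
One optimal decomposition is:
Bags: B1 = {1, 3, 4}  B2 = {2, 3, 4}  B3 = {3, 4, 5}  B4 = {3, 4, 6}
Tree: B1–B2, B2–B3, B3–B4

Every bag has size at most 3, so the width is 3 − 1 = 2 and tw(G) ≤ 2. For the lower bound, G contains the cycle 3–1–4–2–3, so G is not a forest; only forests have treewidth ≤ 1, hence tw(G) ≥ 2. Hence tw(G) = 2 exactly.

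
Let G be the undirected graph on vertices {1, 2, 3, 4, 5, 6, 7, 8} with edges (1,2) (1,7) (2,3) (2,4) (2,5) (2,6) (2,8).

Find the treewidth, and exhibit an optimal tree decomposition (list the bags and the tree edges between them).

The largest bag has 2 vertices, giving width 1; this decomposition certifies tw(G) ≤ 1. Any graph with an edge has treewidth ≥ 1, and G has the edge 4–2. Combining the bounds, tw(G) = 1.

Treewidth 1.
Bags: B1 = {2, 4}  B2 = {1, 2}  B3 = {2, 6}  B4 = {2, 5}  B5 = {2, 8}  B6 = {2, 3}  B7 = {1, 7}
Tree: B1–B2, B2–B3, B1–B4, B3–B5, B4–B6, B2–B7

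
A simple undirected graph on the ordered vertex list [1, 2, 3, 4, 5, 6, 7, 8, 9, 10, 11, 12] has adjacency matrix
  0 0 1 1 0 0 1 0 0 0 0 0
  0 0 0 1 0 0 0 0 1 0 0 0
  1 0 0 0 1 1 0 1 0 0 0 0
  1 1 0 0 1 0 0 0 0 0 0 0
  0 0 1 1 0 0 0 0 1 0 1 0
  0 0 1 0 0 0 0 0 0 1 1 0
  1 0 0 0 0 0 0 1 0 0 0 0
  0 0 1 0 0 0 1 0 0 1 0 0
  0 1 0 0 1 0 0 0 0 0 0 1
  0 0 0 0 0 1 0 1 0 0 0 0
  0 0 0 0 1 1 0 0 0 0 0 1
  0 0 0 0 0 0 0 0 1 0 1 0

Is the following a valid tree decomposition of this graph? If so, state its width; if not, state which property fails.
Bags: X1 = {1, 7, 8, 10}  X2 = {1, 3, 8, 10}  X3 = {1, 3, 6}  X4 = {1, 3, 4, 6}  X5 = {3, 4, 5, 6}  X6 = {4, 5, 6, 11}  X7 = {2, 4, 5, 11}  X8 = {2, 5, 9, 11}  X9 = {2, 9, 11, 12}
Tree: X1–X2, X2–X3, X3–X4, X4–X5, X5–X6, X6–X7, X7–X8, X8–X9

A tree decomposition must satisfy three properties: every vertex lies in some bag; for every edge, both endpoints lie together in some bag; and for every vertex, the bags containing it form a connected subtree. Here edge (10,6) lies in no bag, so the decomposition is invalid.

No — edge (10,6) lies in no bag.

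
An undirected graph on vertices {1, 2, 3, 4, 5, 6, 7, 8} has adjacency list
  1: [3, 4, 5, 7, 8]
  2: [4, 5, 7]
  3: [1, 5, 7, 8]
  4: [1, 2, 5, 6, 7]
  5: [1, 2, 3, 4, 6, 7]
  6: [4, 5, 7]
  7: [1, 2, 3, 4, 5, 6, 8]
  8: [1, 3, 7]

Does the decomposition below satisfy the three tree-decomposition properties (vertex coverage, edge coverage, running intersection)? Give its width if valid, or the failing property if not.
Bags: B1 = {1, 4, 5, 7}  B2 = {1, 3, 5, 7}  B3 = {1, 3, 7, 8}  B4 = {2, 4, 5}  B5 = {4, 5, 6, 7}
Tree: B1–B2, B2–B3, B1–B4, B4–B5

No — edge (7,2) lies in no bag.

A tree decomposition must satisfy three properties: every vertex lies in some bag; for every edge, both endpoints lie together in some bag; and for every vertex, the bags containing it form a connected subtree. Here edge (7,2) lies in no bag, so the decomposition is invalid.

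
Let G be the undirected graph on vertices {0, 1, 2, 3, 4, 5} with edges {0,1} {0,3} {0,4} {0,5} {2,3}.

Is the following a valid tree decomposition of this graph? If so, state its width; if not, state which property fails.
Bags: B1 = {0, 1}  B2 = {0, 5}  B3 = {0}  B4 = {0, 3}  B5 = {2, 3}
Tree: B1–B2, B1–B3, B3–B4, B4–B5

A tree decomposition must satisfy three properties: every vertex lies in some bag; for every edge, both endpoints lie together in some bag; and for every vertex, the bags containing it form a connected subtree. Here vertex 4 appears in no bag, so the decomposition is invalid.

No — vertex 4 appears in no bag.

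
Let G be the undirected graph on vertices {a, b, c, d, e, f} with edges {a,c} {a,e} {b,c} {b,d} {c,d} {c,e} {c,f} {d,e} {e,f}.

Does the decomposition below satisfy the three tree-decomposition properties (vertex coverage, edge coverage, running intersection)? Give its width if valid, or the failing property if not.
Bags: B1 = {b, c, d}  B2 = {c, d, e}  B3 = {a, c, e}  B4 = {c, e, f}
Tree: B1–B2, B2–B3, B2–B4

Every vertex of G appears in some bag (union = {a, b, c, d, e, f}); every edge is covered by a bag; and for each vertex v the set of bags containing v is connected in the bag tree. The decomposition is therefore valid. The largest bag has 3 vertices, so the width is 2.

Yes; width 2.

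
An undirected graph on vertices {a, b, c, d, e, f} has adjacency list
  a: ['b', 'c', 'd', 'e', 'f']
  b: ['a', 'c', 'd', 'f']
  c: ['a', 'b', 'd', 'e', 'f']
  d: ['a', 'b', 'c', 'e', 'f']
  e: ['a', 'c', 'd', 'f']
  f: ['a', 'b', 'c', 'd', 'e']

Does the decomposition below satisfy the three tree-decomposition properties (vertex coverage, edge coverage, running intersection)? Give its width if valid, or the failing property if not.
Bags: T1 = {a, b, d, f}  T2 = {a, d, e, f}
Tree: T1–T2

A tree decomposition must satisfy three properties: every vertex lies in some bag; for every edge, both endpoints lie together in some bag; and for every vertex, the bags containing it form a connected subtree. Here vertex c appears in no bag, so the decomposition is invalid.

No — vertex c appears in no bag.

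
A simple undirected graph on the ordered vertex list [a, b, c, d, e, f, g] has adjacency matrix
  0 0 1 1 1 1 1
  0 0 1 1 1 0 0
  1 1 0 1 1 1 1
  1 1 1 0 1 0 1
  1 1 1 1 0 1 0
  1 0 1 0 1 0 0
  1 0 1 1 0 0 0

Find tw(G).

A width-3 tree decomposition is:
Bags: B1 = {a, c, d, e}  B2 = {a, c, e, f}  B3 = {a, c, d, g}  B4 = {b, c, d, e}
Tree: B1–B2, B1–B3, B1–B4
The largest bag has 4 vertices, giving width 3; this decomposition certifies tw(G) ≤ 3. Conversely, {a, c, d, g} is a clique of size 4, and the vertices of any clique must share a bag in every tree decomposition; so some bag has ≥ 4 vertices and tw(G) ≥ 3. Combining the bounds, tw(G) = 3.

3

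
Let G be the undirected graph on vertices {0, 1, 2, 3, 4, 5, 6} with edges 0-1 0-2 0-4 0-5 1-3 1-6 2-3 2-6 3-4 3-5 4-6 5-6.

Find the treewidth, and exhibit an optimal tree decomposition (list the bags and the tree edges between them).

Treewidth 3.
One optimal decomposition is:
Bags: B1 = {0, 1, 3, 6}  B2 = {0, 2, 3, 6}  B3 = {0, 3, 5, 6}  B4 = {0, 3, 4, 6}
Tree: B1–B2, B2–B3, B3–B4

Every bag has size at most 4, so the width is 4 − 1 = 3 and tw(G) ≤ 3. For the lower bound: the 4 vertex sets {1,3}, {2,6}, {0}, {5} are disjoint, each induces a connected subgraph, and every pair is joined by at least one edge of G. Contracting each set to a single vertex therefore yields K_{4} as a minor, and since treewidth is minor-monotone, tw(G) ≥ tw(K_{4}) = 3. The upper and lower bounds meet at 3, so that is the treewidth.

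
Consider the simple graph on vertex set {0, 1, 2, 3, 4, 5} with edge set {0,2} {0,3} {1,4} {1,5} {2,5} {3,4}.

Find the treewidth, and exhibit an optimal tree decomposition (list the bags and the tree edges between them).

Every bag has size at most 3, so the width is 3 − 1 = 2 and tw(G) ≤ 2. For the lower bound, G contains the cycle 0–2–5–1–4–3–0, so G is not a forest; only forests have treewidth ≤ 1, hence tw(G) ≥ 2. Therefore the treewidth is 2.

Treewidth 2.
One optimal decomposition is:
Bags: B1 = {0, 2, 5}  B2 = {0, 1, 5}  B3 = {0, 1, 4}  B4 = {0, 3, 4}
Tree: B1–B2, B2–B3, B3–B4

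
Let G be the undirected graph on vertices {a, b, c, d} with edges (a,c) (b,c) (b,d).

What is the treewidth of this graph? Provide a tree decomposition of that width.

The largest bag has 2 vertices, giving width 1; this decomposition certifies tw(G) ≤ 1. G has an edge, so its treewidth is at least 1. The upper and lower bounds meet at 1, so that is the treewidth.

Treewidth 1.
Bags: B1 = {a, c}  B2 = {b, c}  B3 = {b, d}
Tree: B1–B2, B2–B3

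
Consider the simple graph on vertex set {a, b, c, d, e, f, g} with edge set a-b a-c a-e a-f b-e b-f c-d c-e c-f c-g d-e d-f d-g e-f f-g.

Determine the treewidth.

A width-3 tree decomposition is:
Bags: B1 = {c, d, e, f}  B2 = {a, c, e, f}  B3 = {a, b, e, f}  B4 = {c, d, f, g}
Tree: B1–B2, B2–B3, B1–B4
Every bag has size at most 4, so the width is 4 − 1 = 3 and tw(G) ≤ 3. On the other hand G contains the 4-clique {c, d, f, g}. A clique must lie in a single bag of any decomposition, so no decomposition can have width below 3. The upper and lower bounds meet at 3, so that is the treewidth.

3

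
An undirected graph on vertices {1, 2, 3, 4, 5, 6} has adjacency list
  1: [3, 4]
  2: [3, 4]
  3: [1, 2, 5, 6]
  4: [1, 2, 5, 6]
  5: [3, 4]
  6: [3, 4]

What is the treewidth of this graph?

2

A width-2 tree decomposition is:
Bags: B1 = {3, 4, 5}  B2 = {3, 4, 6}  B3 = {2, 3, 4}  B4 = {1, 3, 4}
Tree: B1–B2, B2–B3, B3–B4
Every bag has size at most 3, so the width is 3 − 1 = 2 and tw(G) ≤ 2. For the lower bound, G contains the cycle 5–3–6–4–5, so G is not a forest; only forests have treewidth ≤ 1, hence tw(G) ≥ 2. Hence tw(G) = 2 exactly.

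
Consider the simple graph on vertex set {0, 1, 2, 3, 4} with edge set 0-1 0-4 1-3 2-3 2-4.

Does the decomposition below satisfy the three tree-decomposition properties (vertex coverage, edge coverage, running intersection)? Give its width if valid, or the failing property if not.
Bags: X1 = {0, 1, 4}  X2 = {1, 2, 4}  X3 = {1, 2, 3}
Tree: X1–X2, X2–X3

Yes; width 2.

Every vertex of G appears in some bag (union = {0, 1, 2, 3, 4}); every edge is covered by a bag; and for each vertex v the set of bags containing v is connected in the bag tree. The decomposition is therefore valid. The largest bag has 3 vertices, so the width is 2.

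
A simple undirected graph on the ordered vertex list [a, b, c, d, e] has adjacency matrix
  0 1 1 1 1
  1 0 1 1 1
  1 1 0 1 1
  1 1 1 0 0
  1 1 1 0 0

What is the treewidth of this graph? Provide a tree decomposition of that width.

Every bag has size at most 4, so the width is 4 − 1 = 3 and tw(G) ≤ 3. For the lower bound, the 4 vertices {a, b, c, d} are pairwise adjacent, and any tree decomposition puts a clique entirely inside one bag — forcing width ≥ 3. The upper and lower bounds meet at 3, so that is the treewidth.

Treewidth 3.
Bags: B1 = {a, b, c, e}  B2 = {a, b, c, d}
Tree: B1–B2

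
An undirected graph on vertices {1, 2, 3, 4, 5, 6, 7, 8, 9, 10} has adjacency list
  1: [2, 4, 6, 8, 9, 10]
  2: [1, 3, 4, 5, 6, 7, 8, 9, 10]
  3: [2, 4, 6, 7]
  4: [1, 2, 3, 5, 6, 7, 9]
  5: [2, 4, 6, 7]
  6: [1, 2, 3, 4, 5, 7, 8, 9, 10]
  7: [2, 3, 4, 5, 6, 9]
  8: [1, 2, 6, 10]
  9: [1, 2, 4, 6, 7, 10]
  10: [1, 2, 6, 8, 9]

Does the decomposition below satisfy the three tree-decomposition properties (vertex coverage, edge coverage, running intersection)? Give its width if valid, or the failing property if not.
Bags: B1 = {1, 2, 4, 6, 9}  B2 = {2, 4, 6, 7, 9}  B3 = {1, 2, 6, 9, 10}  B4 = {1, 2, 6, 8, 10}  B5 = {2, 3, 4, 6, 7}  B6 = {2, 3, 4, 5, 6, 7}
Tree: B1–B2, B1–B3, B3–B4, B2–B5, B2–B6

No — bags containing vertex 3 are not connected in the tree.

A tree decomposition must satisfy three properties: every vertex lies in some bag; for every edge, both endpoints lie together in some bag; and for every vertex, the bags containing it form a connected subtree. Here bags containing vertex 3 are not connected in the tree, so the decomposition is invalid.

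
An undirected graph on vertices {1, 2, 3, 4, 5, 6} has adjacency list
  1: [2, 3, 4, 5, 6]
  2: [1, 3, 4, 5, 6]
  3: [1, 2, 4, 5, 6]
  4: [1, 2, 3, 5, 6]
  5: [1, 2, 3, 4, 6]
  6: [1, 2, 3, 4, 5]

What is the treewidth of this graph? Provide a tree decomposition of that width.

Treewidth 5.
Bags: B1 = {1, 2, 3, 4, 5, 6}
Tree: (single bag)

With just one bag of size 6, the width is 6 − 1 = 5, so tw(G) ≤ 5. On the other hand G contains the 6-clique {1, 2, 3, 4, 5, 6}. A clique must lie in a single bag of any decomposition, so no decomposition can have width below 5. Therefore the treewidth is 5.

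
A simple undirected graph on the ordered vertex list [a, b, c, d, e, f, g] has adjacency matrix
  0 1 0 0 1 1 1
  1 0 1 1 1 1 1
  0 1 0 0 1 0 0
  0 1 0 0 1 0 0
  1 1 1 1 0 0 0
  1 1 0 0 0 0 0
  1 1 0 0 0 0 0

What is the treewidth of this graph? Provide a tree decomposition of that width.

Each bag holds 3 vertices, so the decomposition has width 2, which upper-bounds the treewidth. Conversely, {b, d, e} is a clique of size 3, and the vertices of any clique must share a bag in every tree decomposition; so some bag has ≥ 3 vertices and tw(G) ≥ 2. Therefore the treewidth is 2.

Treewidth 2.
Bags: B1 = {a, b, f}  B2 = {a, b, e}  B3 = {b, d, e}  B4 = {a, b, g}  B5 = {b, c, e}
Tree: B1–B2, B2–B3, B1–B4, B3–B5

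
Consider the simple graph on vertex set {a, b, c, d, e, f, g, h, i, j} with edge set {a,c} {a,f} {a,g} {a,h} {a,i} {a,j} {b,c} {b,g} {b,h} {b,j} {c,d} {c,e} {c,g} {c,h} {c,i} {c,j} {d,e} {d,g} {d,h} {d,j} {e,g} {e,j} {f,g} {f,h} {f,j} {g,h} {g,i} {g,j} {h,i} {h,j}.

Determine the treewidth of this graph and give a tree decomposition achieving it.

Treewidth 4.
Bags: B1 = {a, c, g, h, j}  B2 = {c, d, g, h, j}  B3 = {c, d, e, g, j}  B4 = {a, c, g, h, i}  B5 = {b, c, g, h, j}  B6 = {a, f, g, h, j}
Tree: B1–B2, B2–B3, B1–B4, B2–B5, B1–B6

Each bag holds 5 vertices, so the decomposition has width 4, which upper-bounds the treewidth. For the lower bound, the 5 vertices {c, d, e, g, j} are pairwise adjacent, and any tree decomposition puts a clique entirely inside one bag — forcing width ≥ 4. Hence tw(G) = 4 exactly.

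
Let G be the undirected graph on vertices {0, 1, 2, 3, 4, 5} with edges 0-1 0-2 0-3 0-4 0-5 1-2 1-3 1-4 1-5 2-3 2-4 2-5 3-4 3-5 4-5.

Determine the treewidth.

A width-5 tree decomposition is:
Bags: B1 = {0, 1, 2, 3, 4, 5}
Tree: (single bag)
With just one bag of size 6, the width is 6 − 1 = 5, so tw(G) ≤ 5. Conversely, {0, 1, 2, 3, 4, 5} is a clique of size 6, and the vertices of any clique must share a bag in every tree decomposition; so some bag has ≥ 6 vertices and tw(G) ≥ 5. Combining the bounds, tw(G) = 5.

5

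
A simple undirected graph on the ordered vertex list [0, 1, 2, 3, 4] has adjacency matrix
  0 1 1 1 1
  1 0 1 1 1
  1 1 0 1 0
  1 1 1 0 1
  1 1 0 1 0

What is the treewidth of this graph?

3

A width-3 tree decomposition is:
Bags: B1 = {0, 1, 2, 3}  B2 = {0, 1, 3, 4}
Tree: B1–B2
The largest bag has 4 vertices, giving width 3; this decomposition certifies tw(G) ≤ 3. On the other hand G contains the 4-clique {0, 1, 2, 3}. A clique must lie in a single bag of any decomposition, so no decomposition can have width below 3. Combining the bounds, tw(G) = 3.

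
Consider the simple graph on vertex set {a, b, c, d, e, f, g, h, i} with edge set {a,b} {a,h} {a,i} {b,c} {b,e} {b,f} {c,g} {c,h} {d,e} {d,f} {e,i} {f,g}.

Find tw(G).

3

A width-3 tree decomposition is:
Bags: B1 = {a, e, h, i}  B2 = {a, b, e, h}  B3 = {b, c, e, h}  B4 = {b, c, d, e}  B5 = {b, c, d, f}  B6 = {c, d, f, g}
Tree: B1–B2, B2–B3, B3–B4, B4–B5, B5–B6
Each bag holds 4 vertices, so the decomposition has width 3, which upper-bounds the treewidth. For the lower bound: the 4 vertex sets {a,h,i}, {e}, {b}, {c,d,f,g} are disjoint, each induces a connected subgraph, and every pair is joined by at least one edge of G. Contracting each set to a single vertex therefore yields K_{4} as a minor, and since treewidth is minor-monotone, tw(G) ≥ tw(K_{4}) = 3. Therefore the treewidth is 3.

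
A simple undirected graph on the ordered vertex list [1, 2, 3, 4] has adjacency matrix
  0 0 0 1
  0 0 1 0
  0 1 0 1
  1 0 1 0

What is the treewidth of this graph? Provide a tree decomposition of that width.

Treewidth 1.
One such decomposition:
Bags: B1 = {2, 3}  B2 = {3, 4}  B3 = {1, 4}
Tree: B1–B2, B2–B3

Each bag holds 2 vertices, so the decomposition has width 1, which upper-bounds the treewidth. Any graph with an edge has treewidth ≥ 1, and G has the edge 2–3. Combining the bounds, tw(G) = 1.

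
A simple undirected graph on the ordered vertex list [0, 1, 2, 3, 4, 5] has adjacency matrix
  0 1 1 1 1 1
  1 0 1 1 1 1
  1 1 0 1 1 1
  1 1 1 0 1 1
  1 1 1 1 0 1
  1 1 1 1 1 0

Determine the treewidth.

5

A width-5 tree decomposition is:
Bags: B1 = {0, 1, 2, 3, 4, 5}
Tree: (single bag)
A single bag containing all 6 vertices is trivially a valid decomposition of width 5. On the other hand G contains the 6-clique {0, 1, 2, 3, 4, 5}. A clique must lie in a single bag of any decomposition, so no decomposition can have width below 5. Therefore the treewidth is 5.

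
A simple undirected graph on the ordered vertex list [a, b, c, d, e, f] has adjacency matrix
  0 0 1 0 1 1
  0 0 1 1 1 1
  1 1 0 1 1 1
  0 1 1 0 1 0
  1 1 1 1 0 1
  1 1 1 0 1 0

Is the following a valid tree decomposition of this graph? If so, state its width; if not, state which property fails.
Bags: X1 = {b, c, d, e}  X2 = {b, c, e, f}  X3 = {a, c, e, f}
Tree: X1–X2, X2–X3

Yes; width 3.

Vertex coverage: the bags together contain {a, b, c, d, e, f}, the full vertex set. Edge coverage: each edge of G has both endpoints in at least one bag. Running intersection: for every vertex, the bags containing it form a connected subtree. All three properties hold, so this is a valid tree decomposition of width max|bag| − 1 = 3, and hence tw(G) ≤ 3.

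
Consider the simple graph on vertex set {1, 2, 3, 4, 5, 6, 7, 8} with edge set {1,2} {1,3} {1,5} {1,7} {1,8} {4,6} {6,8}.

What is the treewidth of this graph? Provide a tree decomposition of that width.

Treewidth 1.
One optimal decomposition is:
Bags: B1 = {1, 5}  B2 = {1, 7}  B3 = {1, 8}  B4 = {6, 8}  B5 = {1, 2}  B6 = {1, 3}  B7 = {4, 6}
Tree: B1–B2, B1–B3, B3–B4, B1–B5, B5–B6, B4–B7

Each bag holds 2 vertices, so the decomposition has width 1, which upper-bounds the treewidth. Any graph with an edge has treewidth ≥ 1, and G has the edge 5–1. Therefore the treewidth is 1.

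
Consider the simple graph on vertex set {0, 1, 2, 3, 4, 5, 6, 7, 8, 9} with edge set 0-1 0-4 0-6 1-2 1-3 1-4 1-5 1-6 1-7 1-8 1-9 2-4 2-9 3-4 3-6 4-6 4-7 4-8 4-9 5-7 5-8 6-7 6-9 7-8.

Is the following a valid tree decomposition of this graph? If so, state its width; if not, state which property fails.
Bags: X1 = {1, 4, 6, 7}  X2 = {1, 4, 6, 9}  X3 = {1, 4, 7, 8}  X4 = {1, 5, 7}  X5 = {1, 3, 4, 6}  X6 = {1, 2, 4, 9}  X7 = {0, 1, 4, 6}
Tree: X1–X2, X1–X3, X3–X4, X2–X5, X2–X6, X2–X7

No — edge (8,5) lies in no bag.

A tree decomposition must satisfy three properties: every vertex lies in some bag; for every edge, both endpoints lie together in some bag; and for every vertex, the bags containing it form a connected subtree. Here edge (8,5) lies in no bag, so the decomposition is invalid.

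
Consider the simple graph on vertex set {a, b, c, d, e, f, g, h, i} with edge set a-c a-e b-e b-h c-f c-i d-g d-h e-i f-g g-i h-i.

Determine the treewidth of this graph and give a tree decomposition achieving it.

Treewidth 3.
One optimal decomposition is:
Bags: B1 = {b, d, g, h}  B2 = {b, g, h, i}  B3 = {b, e, g, i}  B4 = {e, f, g, i}  B5 = {c, e, f, i}  B6 = {a, c, e, f}
Tree: B1–B2, B2–B3, B3–B4, B4–B5, B5–B6

The largest bag has 4 vertices, giving width 3; this decomposition certifies tw(G) ≤ 3. For the lower bound: the 4 vertex sets {b,d,h}, {g}, {i}, {a,c,e,f} are disjoint, each induces a connected subgraph, and every pair is joined by at least one edge of G. Contracting each set to a single vertex therefore yields K_{4} as a minor, and since treewidth is minor-monotone, tw(G) ≥ tw(K_{4}) = 3. The upper and lower bounds meet at 3, so that is the treewidth.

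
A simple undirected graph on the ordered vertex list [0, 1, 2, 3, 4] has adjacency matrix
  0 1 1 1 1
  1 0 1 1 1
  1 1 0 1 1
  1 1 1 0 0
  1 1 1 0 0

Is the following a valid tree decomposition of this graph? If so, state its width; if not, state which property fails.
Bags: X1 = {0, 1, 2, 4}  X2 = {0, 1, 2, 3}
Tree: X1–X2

Checking the three conditions: (i) the bags cover all of {0, 1, 2, 3, 4}; (ii) for each edge, some bag contains both endpoints; (iii) the bags containing any fixed vertex form a subtree. All hold, so the decomposition is valid with width 4 − 1 = 3.

Yes; width 3.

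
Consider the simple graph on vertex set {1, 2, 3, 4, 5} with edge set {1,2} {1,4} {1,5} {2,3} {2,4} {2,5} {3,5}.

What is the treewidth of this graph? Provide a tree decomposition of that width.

Each bag holds 3 vertices, so the decomposition has width 2, which upper-bounds the treewidth. For the lower bound, the 3 vertices {1, 2, 4} are pairwise adjacent, and any tree decomposition puts a clique entirely inside one bag — forcing width ≥ 2. Combining the bounds, tw(G) = 2.

Treewidth 2.
One optimal decomposition is:
Bags: B1 = {2, 3, 5}  B2 = {1, 2, 5}  B3 = {1, 2, 4}
Tree: B1–B2, B2–B3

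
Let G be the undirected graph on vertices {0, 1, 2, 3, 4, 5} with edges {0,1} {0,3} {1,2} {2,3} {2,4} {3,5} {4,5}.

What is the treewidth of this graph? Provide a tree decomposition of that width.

The largest bag has 3 vertices, giving width 2; this decomposition certifies tw(G) ≤ 2. For the lower bound, G contains the cycle 5–4–2–3–5, so G is not a forest; only forests have treewidth ≤ 1, hence tw(G) ≥ 2. Therefore the treewidth is 2.

Treewidth 2.
One optimal decomposition is:
Bags: B1 = {3, 4, 5}  B2 = {2, 3, 4}  B3 = {0, 2, 3}  B4 = {0, 1, 2}
Tree: B1–B2, B2–B3, B3–B4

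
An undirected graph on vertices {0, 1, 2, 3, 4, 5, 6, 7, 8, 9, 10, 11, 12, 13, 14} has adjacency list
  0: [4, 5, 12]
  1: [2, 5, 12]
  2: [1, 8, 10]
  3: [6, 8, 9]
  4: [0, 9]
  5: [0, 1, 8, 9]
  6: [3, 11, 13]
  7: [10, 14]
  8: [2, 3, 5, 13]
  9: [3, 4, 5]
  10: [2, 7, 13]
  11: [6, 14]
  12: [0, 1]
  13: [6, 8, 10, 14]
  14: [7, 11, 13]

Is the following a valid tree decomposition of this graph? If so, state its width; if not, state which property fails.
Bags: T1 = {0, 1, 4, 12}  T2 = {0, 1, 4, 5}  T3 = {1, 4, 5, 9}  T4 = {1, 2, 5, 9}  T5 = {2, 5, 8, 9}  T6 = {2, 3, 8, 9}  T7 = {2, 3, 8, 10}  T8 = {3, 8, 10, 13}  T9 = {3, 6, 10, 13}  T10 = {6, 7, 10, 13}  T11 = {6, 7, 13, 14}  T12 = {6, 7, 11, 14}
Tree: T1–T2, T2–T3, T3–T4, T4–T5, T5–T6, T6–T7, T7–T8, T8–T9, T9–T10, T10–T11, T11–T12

Every vertex of G appears in some bag (union = {0, 1, 2, 3, 4, 5, 6, 7, 8, 9, 10, 11, 12, 13, 14}); every edge is covered by a bag; and for each vertex v the set of bags containing v is connected in the bag tree. The decomposition is therefore valid. The largest bag has 4 vertices, so the width is 3.

Yes; width 3.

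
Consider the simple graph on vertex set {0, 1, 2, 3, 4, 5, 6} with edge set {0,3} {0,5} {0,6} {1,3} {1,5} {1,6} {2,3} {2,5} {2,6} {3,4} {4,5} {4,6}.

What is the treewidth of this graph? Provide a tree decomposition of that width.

Treewidth 3.
One such decomposition:
Bags: B1 = {2, 3, 5, 6}  B2 = {1, 3, 5, 6}  B3 = {0, 3, 5, 6}  B4 = {3, 4, 5, 6}
Tree: B1–B2, B2–B3, B3–B4

Every bag has size at most 4, so the width is 4 − 1 = 3 and tw(G) ≤ 3. For the lower bound: the 4 vertex sets {2,5}, {1,3}, {6}, {0} are disjoint, each induces a connected subgraph, and every pair is joined by at least one edge of G. Contracting each set to a single vertex therefore yields K_{4} as a minor, and since treewidth is minor-monotone, tw(G) ≥ tw(K_{4}) = 3. Combining the bounds, tw(G) = 3.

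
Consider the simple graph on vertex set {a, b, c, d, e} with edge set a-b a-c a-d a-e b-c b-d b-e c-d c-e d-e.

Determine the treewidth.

A width-4 tree decomposition is:
Bags: B1 = {a, b, c, d, e}
Tree: (single bag)
With just one bag of size 5, the width is 5 − 1 = 4, so tw(G) ≤ 4. For the lower bound, the 5 vertices {a, b, c, d, e} are pairwise adjacent, and any tree decomposition puts a clique entirely inside one bag — forcing width ≥ 4. The upper and lower bounds meet at 4, so that is the treewidth.

4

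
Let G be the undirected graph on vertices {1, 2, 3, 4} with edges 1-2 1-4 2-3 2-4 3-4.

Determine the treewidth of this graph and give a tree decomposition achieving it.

Treewidth 2.
One such decomposition:
Bags: B1 = {1, 2, 4}  B2 = {2, 3, 4}
Tree: B1–B2

Every bag has size at most 3, so the width is 3 − 1 = 2 and tw(G) ≤ 2. For the lower bound, the 3 vertices {1, 2, 4} are pairwise adjacent, and any tree decomposition puts a clique entirely inside one bag — forcing width ≥ 2. The upper and lower bounds meet at 2, so that is the treewidth.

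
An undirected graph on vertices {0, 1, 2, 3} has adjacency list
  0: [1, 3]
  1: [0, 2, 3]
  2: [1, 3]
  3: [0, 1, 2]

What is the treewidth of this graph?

2

A width-2 tree decomposition is:
Bags: B1 = {1, 2, 3}  B2 = {0, 1, 3}
Tree: B1–B2
Each bag holds 3 vertices, so the decomposition has width 2, which upper-bounds the treewidth. For the lower bound, the 3 vertices {0, 1, 3} are pairwise adjacent, and any tree decomposition puts a clique entirely inside one bag — forcing width ≥ 2. Combining the bounds, tw(G) = 2.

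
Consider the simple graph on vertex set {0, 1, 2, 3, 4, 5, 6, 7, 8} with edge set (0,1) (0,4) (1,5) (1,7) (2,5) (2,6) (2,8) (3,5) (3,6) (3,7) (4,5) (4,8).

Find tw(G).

3

A width-3 tree decomposition is:
Bags: B1 = {2, 3, 6, 7}  B2 = {2, 3, 5, 7}  B3 = {1, 2, 5, 7}  B4 = {1, 2, 5, 8}  B5 = {1, 4, 5, 8}  B6 = {0, 1, 4, 8}
Tree: B1–B2, B2–B3, B3–B4, B4–B5, B5–B6
The largest bag has 4 vertices, giving width 3; this decomposition certifies tw(G) ≤ 3. For the lower bound: the 4 vertex sets {3,6,7}, {2}, {5}, {0,1,4,8} are disjoint, each induces a connected subgraph, and every pair is joined by at least one edge of G. Contracting each set to a single vertex therefore yields K_{4} as a minor, and since treewidth is minor-monotone, tw(G) ≥ tw(K_{4}) = 3. The upper and lower bounds meet at 3, so that is the treewidth.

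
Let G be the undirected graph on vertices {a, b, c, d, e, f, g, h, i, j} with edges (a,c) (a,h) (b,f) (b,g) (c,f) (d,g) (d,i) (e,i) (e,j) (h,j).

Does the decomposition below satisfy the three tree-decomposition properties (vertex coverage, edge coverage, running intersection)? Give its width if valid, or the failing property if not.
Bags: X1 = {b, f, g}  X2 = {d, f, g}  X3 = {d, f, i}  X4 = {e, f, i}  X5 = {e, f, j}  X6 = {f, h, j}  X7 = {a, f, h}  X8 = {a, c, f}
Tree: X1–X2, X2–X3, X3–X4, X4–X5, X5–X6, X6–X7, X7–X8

Yes; width 2.

Vertex coverage: the bags together contain {a, b, c, d, e, f, g, h, i, j}, the full vertex set. Edge coverage: each edge of G has both endpoints in at least one bag. Running intersection: for every vertex, the bags containing it form a connected subtree. All three properties hold, so this is a valid tree decomposition of width max|bag| − 1 = 2, and hence tw(G) ≤ 2.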